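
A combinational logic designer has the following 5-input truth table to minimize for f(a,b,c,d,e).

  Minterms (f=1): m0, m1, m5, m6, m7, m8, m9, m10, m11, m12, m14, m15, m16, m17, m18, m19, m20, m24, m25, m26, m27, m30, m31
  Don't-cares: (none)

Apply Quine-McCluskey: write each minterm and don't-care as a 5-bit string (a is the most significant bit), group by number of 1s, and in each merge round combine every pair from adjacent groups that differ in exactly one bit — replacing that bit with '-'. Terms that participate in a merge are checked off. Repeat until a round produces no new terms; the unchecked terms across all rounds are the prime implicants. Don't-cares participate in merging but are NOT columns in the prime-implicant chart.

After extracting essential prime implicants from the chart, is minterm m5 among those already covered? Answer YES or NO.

Round 0: 00000✓ 00001✓ 00101✓ 00110✓ 00111✓ 01000✓ 01001✓ 01010✓ 01011✓ 01100✓ 01110✓ 01111✓ 10000✓ 10001✓ 10010✓ 10011✓ 10100✓ 11000✓ 11001✓ 11010✓ 11011✓ 11110✓ 11111✓
Round 1: -0000✓ -0001✓ -1000✓ -1001✓ -1010✓ -1011✓ -1110✓ -1111✓ 0-000✓ 0-001✓ 0-110✓ 0-111✓ 00-01 0000-✓ 001-1 0011-✓ 01-00✓ 01-10✓ 01-11✓ 010-0✓ 010-1✓ 0100-✓ 0101-✓ 011-0✓ 0111-✓ 1-000✓ 1-001✓ 1-010✓ 1-011✓ 10-00 100-0✓ 100-1✓ 1000-✓ 1001-✓ 11-10✓ 11-11✓ 110-0✓ 110-1✓ 1100-✓ 1101-✓ 1111-✓
Round 2: --000✓ --001✓ -000-✓ -1-10✓ -1-11✓ -10-0✓ -10-1✓ -100-✓ -101-✓ -111-✓ 0-00-✓ 0-11- 01--0 01-1-✓ 010--✓ 1-0-0✓ 1-0-1✓ 1-00-✓ 1-01-✓ 100--✓ 11-1-✓ 110--✓
Round 3: --00- -1-1- -10-- 1-0--
PIs = {--00-, -1-1-, -10--, 0-11-, 00-01, 001-1, 01--0, 1-0--, 10-00}
Coverage chart:
  m0: --00- ←essential
  m1: --00-,00-01
  m5: 00-01,001-1
  m6: 0-11- ←essential
  m7: 0-11-,001-1
  m8: --00-,-10--,01--0
  m9: --00-,-10--
  m10: -1-1-,-10--,01--0
  m11: -1-1-,-10--
  m12: 01--0 ←essential
  m14: -1-1-,0-11-,01--0
  m15: -1-1-,0-11-
  m16: --00-,1-0--,10-00
  m17: --00-,1-0--
  m18: 1-0-- ←essential
  m19: 1-0-- ←essential
  m20: 10-00 ←essential
  m24: --00-,-10--,1-0--
  m25: --00-,-10--,1-0--
  m26: -1-1-,-10--,1-0--
  m27: -1-1-,-10--,1-0--
  m30: -1-1- ←essential
  m31: -1-1- ←essential
Essential: --00-, -1-1-, 0-11-, 01--0, 1-0--, 10-00

NO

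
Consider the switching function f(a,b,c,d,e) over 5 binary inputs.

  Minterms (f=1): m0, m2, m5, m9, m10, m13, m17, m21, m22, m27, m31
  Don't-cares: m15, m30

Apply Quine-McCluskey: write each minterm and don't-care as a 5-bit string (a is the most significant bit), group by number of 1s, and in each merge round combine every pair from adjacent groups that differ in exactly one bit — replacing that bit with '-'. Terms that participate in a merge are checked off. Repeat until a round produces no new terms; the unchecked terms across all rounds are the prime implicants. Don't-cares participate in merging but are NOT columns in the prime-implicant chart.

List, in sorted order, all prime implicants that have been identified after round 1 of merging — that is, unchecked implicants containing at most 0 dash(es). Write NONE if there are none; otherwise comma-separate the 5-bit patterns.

NONE

size-2^0 implicants → 00000(✓)  00010(✓)  00101(✓)  01001(✓)  01010(✓)  01101(✓)  01111(✓)  10001(✓)  10101(✓)  10110(✓)  11011(✓)  11110(✓)  11111(✓)
size-2^1 implicants → -0101  -1111  0-010  0-101  000-0  01-01  011-1  1-110  10-01  11-11  1111-
Unchecked terms (primes): -0101, -1111, 0-010, 0-101, 000-0, 01-01, 011-1, 1-110, 10-01, 11-11, 1111-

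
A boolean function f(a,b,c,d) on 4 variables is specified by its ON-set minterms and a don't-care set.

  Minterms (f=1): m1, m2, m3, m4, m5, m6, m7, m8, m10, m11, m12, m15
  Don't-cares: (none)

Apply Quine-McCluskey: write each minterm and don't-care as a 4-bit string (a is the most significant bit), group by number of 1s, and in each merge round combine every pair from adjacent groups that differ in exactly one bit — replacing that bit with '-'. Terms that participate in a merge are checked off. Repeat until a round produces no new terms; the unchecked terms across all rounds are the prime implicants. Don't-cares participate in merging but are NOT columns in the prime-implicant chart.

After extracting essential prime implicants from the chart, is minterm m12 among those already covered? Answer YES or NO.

NO

size-2^0 implicants → 0001(✓)  0010(✓)  0011(✓)  0100(✓)  0101(✓)  0110(✓)  0111(✓)  1000(✓)  1010(✓)  1011(✓)  1100(✓)  1111(✓)
size-2^1 implicants → -010(✓)  -011(✓)  -100  -111(✓)  0-01(✓)  0-10(✓)  0-11(✓)  00-1(✓)  001-(✓)  01-0(✓)  01-1(✓)  010-(✓)  011-(✓)  1-00  1-11(✓)  10-0  101-(✓)
size-2^2 implicants → --11  -01-  0--1  0-1-  01--
Unchecked terms (primes): --11, -01-, -100, 0--1, 0-1-, 01--, 1-00, 10-0
Minterm coverage:
  m1 ⊆ 0--1 [E]
  m2 ⊆ -01-,0-1-
  m3 ⊆ --11,-01-,0--1,0-1-
  m4 ⊆ -100,01--
  m5 ⊆ 0--1,01--
  m6 ⊆ 0-1-,01--
  m7 ⊆ --11,0--1,0-1-,01--
  m8 ⊆ 1-00,10-0
  m10 ⊆ -01-,10-0
  m11 ⊆ --11,-01-
  m12 ⊆ -100,1-00
  m15 ⊆ --11 [E]
E = {--11, 0--1}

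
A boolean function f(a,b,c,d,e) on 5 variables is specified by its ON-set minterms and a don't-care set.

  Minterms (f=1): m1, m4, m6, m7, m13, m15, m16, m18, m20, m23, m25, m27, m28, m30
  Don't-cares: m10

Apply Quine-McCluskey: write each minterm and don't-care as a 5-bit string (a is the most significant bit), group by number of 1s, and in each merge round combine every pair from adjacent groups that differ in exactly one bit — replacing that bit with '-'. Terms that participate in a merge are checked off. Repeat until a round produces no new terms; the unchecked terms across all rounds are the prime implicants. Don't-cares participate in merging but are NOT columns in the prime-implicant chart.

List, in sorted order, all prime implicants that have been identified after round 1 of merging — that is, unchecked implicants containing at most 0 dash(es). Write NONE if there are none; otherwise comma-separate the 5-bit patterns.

00001, 01010

Round 0: 00001 00100✓ 00110✓ 00111✓ 01010 01101✓ 01111✓ 10000✓ 10010✓ 10100✓ 10111✓ 11001✓ 11011✓ 11100✓ 11110✓
Round 1: -0100 -0111 0-111 001-0 0011- 011-1 1-100 10-00 100-0 110-1 111-0
PIs = {-0100, -0111, 0-111, 00001, 001-0, 0011-, 01010, 011-1, 1-100, 10-00, 100-0, 110-1, 111-0}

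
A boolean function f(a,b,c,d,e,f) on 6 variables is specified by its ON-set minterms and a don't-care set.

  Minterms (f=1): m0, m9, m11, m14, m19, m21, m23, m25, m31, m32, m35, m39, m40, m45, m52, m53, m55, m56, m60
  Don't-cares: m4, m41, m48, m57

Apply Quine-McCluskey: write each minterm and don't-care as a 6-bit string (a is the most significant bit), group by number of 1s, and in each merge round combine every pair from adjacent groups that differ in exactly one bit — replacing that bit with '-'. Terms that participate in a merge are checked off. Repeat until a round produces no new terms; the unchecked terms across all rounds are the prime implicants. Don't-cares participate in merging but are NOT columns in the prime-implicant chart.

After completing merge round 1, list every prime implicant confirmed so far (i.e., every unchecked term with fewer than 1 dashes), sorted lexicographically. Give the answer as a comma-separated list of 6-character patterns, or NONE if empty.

size-2^0 implicants → 000000(✓)  000100(✓)  001001(✓)  001011(✓)  001110  010011(✓)  010101(✓)  010111(✓)  011001(✓)  011111(✓)  100000(✓)  100011(✓)  100111(✓)  101000(✓)  101001(✓)  101101(✓)  110000(✓)  110100(✓)  110101(✓)  110111(✓)  111000(✓)  111001(✓)  111100(✓)
size-2^1 implicants → -00000  -01001(✓)  -10101(✓)  -10111(✓)  -11001(✓)  0-1001(✓)  000-00  0010-1  01-111  010-11  0101-1(✓)  1-0000(✓)  1-0111  1-1000(✓)  1-1001(✓)  10-000(✓)  100-11  101-01  10100-(✓)  11-000(✓)  11-100(✓)  110-00(✓)  1101-1(✓)  11010-  111-00(✓)  11100-(✓)
size-2^2 implicants → --1001  -101-1  1--000  1-100-  11--00
Unchecked terms (primes): --1001, -00000, -101-1, 000-00, 0010-1, 001110, 01-111, 010-11, 1--000, 1-0111, 1-100-, 100-11, 101-01, 11--00, 11010-

001110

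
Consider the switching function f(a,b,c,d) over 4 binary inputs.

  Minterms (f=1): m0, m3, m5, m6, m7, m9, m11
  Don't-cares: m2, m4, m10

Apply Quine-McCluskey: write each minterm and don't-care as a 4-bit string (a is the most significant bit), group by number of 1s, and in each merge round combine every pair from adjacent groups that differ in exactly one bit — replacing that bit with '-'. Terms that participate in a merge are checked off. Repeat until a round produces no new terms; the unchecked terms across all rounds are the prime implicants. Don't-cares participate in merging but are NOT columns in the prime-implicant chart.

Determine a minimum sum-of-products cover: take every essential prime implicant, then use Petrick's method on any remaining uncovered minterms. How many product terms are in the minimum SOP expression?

4

Round 0: 0000✓ 0010✓ 0011✓ 0100✓ 0101✓ 0110✓ 0111✓ 1001✓ 1010✓ 1011✓
Round 1: -010✓ -011✓ 0-00✓ 0-10✓ 0-11✓ 00-0✓ 001-✓ 01-0✓ 01-1✓ 010-✓ 011-✓ 10-1 101-✓
Round 2: -01- 0--0 0-1- 01--
PIs = {-01-, 0--0, 0-1-, 01--, 10-1}
Coverage chart:
  m0: 0--0 ←essential
  m3: -01-,0-1-
  m5: 01-- ←essential
  m6: 0--0,0-1-,01--
  m7: 0-1-,01--
  m9: 10-1 ←essential
  m11: -01-,10-1
Essential: 0--0, 01--, 10-1
Petrick residual → -01-
Min cover (4 terms): b'c + a'd' + a'b + ab'd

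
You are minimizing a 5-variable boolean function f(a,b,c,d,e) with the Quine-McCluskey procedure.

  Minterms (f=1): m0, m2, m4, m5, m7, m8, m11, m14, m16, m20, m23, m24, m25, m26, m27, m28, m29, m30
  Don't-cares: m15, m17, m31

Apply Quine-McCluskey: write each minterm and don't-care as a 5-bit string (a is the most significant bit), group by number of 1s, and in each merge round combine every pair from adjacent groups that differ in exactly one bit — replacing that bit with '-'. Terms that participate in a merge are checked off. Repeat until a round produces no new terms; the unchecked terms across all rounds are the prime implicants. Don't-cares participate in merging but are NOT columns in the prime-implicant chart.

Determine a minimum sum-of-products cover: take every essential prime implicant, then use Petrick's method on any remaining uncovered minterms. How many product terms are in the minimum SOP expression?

8

size-2^0 implicants → 00000(✓)  00010(✓)  00100(✓)  00101(✓)  00111(✓)  01000(✓)  01011(✓)  01110(✓)  01111(✓)  10000(✓)  10001(✓)  10100(✓)  10111(✓)  11000(✓)  11001(✓)  11010(✓)  11011(✓)  11100(✓)  11101(✓)  11110(✓)  11111(✓)
size-2^1 implicants → -0000(✓)  -0100(✓)  -0111(✓)  -1000(✓)  -1011(✓)  -1110(✓)  -1111(✓)  0-000(✓)  0-111(✓)  00-00(✓)  000-0  001-1  0010-  01-11(✓)  0111-(✓)  1-000(✓)  1-001(✓)  1-100(✓)  1-111(✓)  10-00(✓)  1000-(✓)  11-00(✓)  11-01(✓)  11-10(✓)  11-11(✓)  110-0(✓)  110-1(✓)  1100-(✓)  1101-(✓)  111-0(✓)  111-1(✓)  1110-(✓)  1111-(✓)
size-2^2 implicants → --000  --111  -0-00  -1-11  -111-  1--00  1-00-  11--0(✓)  11--1(✓)  11-0-(✓)  11-1-(✓)  110--(✓)  111--(✓)
size-2^3 implicants → 11---
Unchecked terms (primes): --000, --111, -0-00, -1-11, -111-, 000-0, 001-1, 0010-, 1--00, 1-00-, 11---
Minterm coverage:
  m0 ⊆ --000,-0-00,000-0
  m2 ⊆ 000-0 [E]
  m4 ⊆ -0-00,0010-
  m5 ⊆ 001-1,0010-
  m7 ⊆ --111,001-1
  m8 ⊆ --000 [E]
  m11 ⊆ -1-11 [E]
  m14 ⊆ -111- [E]
  m16 ⊆ --000,-0-00,1--00,1-00-
  m20 ⊆ -0-00,1--00
  m23 ⊆ --111 [E]
  m24 ⊆ --000,1--00,1-00-,11---
  m25 ⊆ 1-00-,11---
  m26 ⊆ 11--- [E]
  m27 ⊆ -1-11,11---
  m28 ⊆ 1--00,11---
  m29 ⊆ 11--- [E]
  m30 ⊆ -111-,11---
E = {--000, --111, -1-11, -111-, 000-0, 11---}
Petrick residual → -0-00, 001-1
Cover = c'd'e' + cde + b'd'e' + bde + bcd + a'b'c'e' + a'b'ce + ab  |cover|=8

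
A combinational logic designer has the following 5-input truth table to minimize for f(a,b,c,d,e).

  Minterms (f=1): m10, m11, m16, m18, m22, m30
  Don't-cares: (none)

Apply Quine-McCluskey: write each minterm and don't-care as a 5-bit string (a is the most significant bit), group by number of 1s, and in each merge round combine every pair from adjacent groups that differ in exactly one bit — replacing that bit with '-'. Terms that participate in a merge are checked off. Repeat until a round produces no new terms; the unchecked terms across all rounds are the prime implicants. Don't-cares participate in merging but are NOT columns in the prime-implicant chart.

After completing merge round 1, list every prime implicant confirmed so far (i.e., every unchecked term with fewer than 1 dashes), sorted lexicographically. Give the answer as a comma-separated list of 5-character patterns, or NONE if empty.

NONE

[col 0] 01010*, 01011*, 10000*, 10010*, 10110*, 11110*
[col 1] 0101-, 1-110, 10-10, 100-0
Prime implicants: 0101-, 1-110, 10-10, 100-0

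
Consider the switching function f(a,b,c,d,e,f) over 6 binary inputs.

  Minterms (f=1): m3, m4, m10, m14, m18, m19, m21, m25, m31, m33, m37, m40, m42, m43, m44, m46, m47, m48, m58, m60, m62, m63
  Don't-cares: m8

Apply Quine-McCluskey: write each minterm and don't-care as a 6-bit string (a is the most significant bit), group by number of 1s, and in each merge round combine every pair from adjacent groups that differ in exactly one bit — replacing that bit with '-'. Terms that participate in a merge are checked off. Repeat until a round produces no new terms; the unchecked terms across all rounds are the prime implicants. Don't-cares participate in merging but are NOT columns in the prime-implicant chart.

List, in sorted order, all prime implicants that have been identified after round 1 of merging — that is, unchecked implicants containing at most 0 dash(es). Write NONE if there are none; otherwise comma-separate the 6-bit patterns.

Round 0: 000011✓ 000100 001000✓ 001010✓ 001110✓ 010010✓ 010011✓ 010101 011001 011111✓ 100001✓ 100101✓ 101000✓ 101010✓ 101011✓ 101100✓ 101110✓ 101111✓ 110000 111010✓ 111100✓ 111110✓ 111111✓
Round 1: -01000✓ -01010✓ -01110✓ -11111 0-0011 001-10✓ 0010-0✓ 01001- 1-1010✓ 1-1100✓ 1-1110✓ 1-1111✓ 100-01 101-00✓ 101-10✓ 101-11✓ 1010-0✓ 10101-✓ 1011-0✓ 10111-✓ 111-10✓ 1111-0✓ 11111-✓
Round 2: -01-10 -010-0 1-1-10 1-11-0 1-111- 101--0 101-1-
PIs = {-01-10, -010-0, -11111, 0-0011, 000100, 01001-, 010101, 011001, 1-1-10, 1-11-0, 1-111-, 100-01, 101--0, 101-1-, 110000}

000100, 010101, 011001, 110000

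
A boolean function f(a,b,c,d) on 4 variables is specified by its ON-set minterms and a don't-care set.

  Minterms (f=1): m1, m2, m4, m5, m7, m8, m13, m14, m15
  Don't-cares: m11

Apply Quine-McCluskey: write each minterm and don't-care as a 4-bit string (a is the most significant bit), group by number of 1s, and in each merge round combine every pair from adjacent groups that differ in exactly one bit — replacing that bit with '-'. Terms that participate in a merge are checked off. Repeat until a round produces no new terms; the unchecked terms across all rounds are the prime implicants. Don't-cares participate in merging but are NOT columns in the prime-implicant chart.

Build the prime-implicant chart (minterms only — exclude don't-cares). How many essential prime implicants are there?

[col 0] 0001*, 0010, 0100*, 0101*, 0111*, 1000, 1011*, 1101*, 1110*, 1111*
[col 1] -101*, -111*, 0-01, 01-1*, 010-, 1-11, 11-1*, 111-
[col 2] -1-1
Prime implicants: -1-1, 0-01, 0010, 010-, 1-11, 1000, 111-
PI chart (minterm → PIs covering it):
  1 | 0-01  (sole → essential)
  2 | 0010  (sole → essential)
  4 | 010-  (sole → essential)
  5 | -1-1,0-01,010-
  7 | -1-1  (sole → essential)
  8 | 1000  (sole → essential)
  13 | -1-1  (sole → essential)
  14 | 111-  (sole → essential)
  15 | -1-1,1-11,111-
Essential prime implicants: -1-1, 0-01, 0010, 010-, 1000, 111-

6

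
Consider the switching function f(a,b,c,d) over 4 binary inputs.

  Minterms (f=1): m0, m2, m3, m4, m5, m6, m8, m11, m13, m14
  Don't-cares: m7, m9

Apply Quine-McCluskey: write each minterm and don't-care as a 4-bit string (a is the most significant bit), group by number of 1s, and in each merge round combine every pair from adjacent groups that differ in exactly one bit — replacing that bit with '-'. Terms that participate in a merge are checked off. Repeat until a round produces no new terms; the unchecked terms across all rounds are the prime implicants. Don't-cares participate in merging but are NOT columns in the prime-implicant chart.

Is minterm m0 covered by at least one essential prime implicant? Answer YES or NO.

NO

size-2^0 implicants → 0000(✓)  0010(✓)  0011(✓)  0100(✓)  0101(✓)  0110(✓)  0111(✓)  1000(✓)  1001(✓)  1011(✓)  1101(✓)  1110(✓)
size-2^1 implicants → -000  -011  -101  -110  0-00(✓)  0-10(✓)  0-11(✓)  00-0(✓)  001-(✓)  01-0(✓)  01-1(✓)  010-(✓)  011-(✓)  1-01  10-1  100-
size-2^2 implicants → 0--0  0-1-  01--
Unchecked terms (primes): -000, -011, -101, -110, 0--0, 0-1-, 01--, 1-01, 10-1, 100-
Minterm coverage:
  m0 ⊆ -000,0--0
  m2 ⊆ 0--0,0-1-
  m3 ⊆ -011,0-1-
  m4 ⊆ 0--0,01--
  m5 ⊆ -101,01--
  m6 ⊆ -110,0--0,0-1-,01--
  m8 ⊆ -000,100-
  m11 ⊆ -011,10-1
  m13 ⊆ -101,1-01
  m14 ⊆ -110 [E]
E = {-110}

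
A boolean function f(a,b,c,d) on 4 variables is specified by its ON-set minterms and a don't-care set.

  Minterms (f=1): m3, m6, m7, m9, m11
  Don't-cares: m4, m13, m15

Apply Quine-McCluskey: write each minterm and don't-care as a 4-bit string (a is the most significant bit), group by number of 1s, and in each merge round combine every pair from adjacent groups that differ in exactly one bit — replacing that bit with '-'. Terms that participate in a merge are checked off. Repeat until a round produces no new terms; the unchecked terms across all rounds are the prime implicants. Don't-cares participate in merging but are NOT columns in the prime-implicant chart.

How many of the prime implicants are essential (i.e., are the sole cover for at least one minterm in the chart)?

2

Round 0: 0011✓ 0100✓ 0110✓ 0111✓ 1001✓ 1011✓ 1101✓ 1111✓
Round 1: -011✓ -111✓ 0-11✓ 01-0 011- 1-01✓ 1-11✓ 10-1✓ 11-1✓
Round 2: --11 1--1
PIs = {--11, 01-0, 011-, 1--1}
Coverage chart:
  m3: --11 ←essential
  m6: 01-0,011-
  m7: --11,011-
  m9: 1--1 ←essential
  m11: --11,1--1
Essential: --11, 1--1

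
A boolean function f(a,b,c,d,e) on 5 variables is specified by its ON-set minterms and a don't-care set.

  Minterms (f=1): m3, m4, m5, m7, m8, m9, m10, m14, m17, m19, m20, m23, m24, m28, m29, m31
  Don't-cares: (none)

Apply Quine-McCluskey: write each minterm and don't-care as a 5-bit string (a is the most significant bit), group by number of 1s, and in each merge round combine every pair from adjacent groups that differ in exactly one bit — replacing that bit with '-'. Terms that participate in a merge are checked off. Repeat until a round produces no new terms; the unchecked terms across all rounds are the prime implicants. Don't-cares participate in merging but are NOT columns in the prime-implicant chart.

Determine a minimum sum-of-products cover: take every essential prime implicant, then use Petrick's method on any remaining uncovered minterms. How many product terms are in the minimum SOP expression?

8

[col 0] 00011*, 00100*, 00101*, 00111*, 01000*, 01001*, 01010*, 01110*, 10001*, 10011*, 10100*, 10111*, 11000*, 11100*, 11101*, 11111*
[col 1] -0011*, -0100, -0111*, -1000, 00-11*, 001-1, 0010-, 01-10, 010-0, 0100-, 1-100, 1-111, 10-11*, 100-1, 11-00, 111-1, 1110-
[col 2] -0-11
Prime implicants: -0-11, -0100, -1000, 001-1, 0010-, 01-10, 010-0, 0100-, 1-100, 1-111, 100-1, 11-00, 111-1, 1110-
PI chart (minterm → PIs covering it):
  3 | -0-11  (sole → essential)
  4 | -0100,0010-
  5 | 001-1,0010-
  7 | -0-11,001-1
  8 | -1000,010-0,0100-
  9 | 0100-  (sole → essential)
  10 | 01-10,010-0
  14 | 01-10  (sole → essential)
  17 | 100-1  (sole → essential)
  19 | -0-11,100-1
  20 | -0100,1-100
  23 | -0-11,1-111
  24 | -1000,11-00
  28 | 1-100,11-00,1110-
  29 | 111-1,1110-
  31 | 1-111,111-1
Essential prime implicants: -0-11, 01-10, 0100-, 100-1
Petrick residual → -0100, 001-1, 11-00, 111-1
Minimum SOP uses 8 PIs: b'de + b'cd'e' + a'b'ce + a'bde' + a'bc'd' + ab'c'e + abd'e' + abce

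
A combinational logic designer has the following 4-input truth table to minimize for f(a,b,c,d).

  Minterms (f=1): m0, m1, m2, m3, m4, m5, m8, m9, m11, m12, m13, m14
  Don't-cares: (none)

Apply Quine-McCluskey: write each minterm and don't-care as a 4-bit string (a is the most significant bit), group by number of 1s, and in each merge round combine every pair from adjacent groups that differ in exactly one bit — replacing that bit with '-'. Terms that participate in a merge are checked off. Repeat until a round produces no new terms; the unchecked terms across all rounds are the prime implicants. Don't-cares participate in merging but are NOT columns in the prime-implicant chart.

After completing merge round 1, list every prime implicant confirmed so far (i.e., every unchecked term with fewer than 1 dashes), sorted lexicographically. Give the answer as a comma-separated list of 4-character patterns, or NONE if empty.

NONE

size-2^0 implicants → 0000(✓)  0001(✓)  0010(✓)  0011(✓)  0100(✓)  0101(✓)  1000(✓)  1001(✓)  1011(✓)  1100(✓)  1101(✓)  1110(✓)
size-2^1 implicants → -000(✓)  -001(✓)  -011(✓)  -100(✓)  -101(✓)  0-00(✓)  0-01(✓)  00-0(✓)  00-1(✓)  000-(✓)  001-(✓)  010-(✓)  1-00(✓)  1-01(✓)  10-1(✓)  100-(✓)  11-0  110-(✓)
size-2^2 implicants → --00(✓)  --01(✓)  -0-1  -00-(✓)  -10-(✓)  0-0-(✓)  00--  1-0-(✓)
size-2^3 implicants → --0-
Unchecked terms (primes): --0-, -0-1, 00--, 11-0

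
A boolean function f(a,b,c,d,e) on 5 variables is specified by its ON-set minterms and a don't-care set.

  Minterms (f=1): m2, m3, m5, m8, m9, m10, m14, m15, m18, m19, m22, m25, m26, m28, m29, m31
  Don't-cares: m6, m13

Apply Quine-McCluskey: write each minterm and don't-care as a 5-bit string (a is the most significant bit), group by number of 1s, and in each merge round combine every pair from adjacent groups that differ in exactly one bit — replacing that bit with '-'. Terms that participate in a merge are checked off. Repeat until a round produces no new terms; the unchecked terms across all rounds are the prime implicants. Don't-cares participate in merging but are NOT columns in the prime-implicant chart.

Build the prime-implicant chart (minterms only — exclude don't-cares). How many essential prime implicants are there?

7

size-2^0 implicants → 00010(✓)  00011(✓)  00101(✓)  00110(✓)  01000(✓)  01001(✓)  01010(✓)  01101(✓)  01110(✓)  01111(✓)  10010(✓)  10011(✓)  10110(✓)  11001(✓)  11010(✓)  11100(✓)  11101(✓)  11111(✓)
size-2^1 implicants → -0010(✓)  -0011(✓)  -0110(✓)  -1001(✓)  -1010(✓)  -1101(✓)  -1111(✓)  0-010(✓)  0-101  0-110(✓)  00-10(✓)  0001-(✓)  01-01(✓)  01-10(✓)  010-0  0100-  011-1(✓)  0111-  1-010(✓)  10-10(✓)  1001-(✓)  11-01(✓)  111-1(✓)  1110-
size-2^2 implicants → --010  -0-10  -001-  -1-01  -11-1  0--10
Unchecked terms (primes): --010, -0-10, -001-, -1-01, -11-1, 0--10, 0-101, 010-0, 0100-, 0111-, 1110-
Minterm coverage:
  m2 ⊆ --010,-0-10,-001-,0--10
  m3 ⊆ -001- [E]
  m5 ⊆ 0-101 [E]
  m8 ⊆ 010-0,0100-
  m9 ⊆ -1-01,0100-
  m10 ⊆ --010,0--10,010-0
  m14 ⊆ 0--10,0111-
  m15 ⊆ -11-1,0111-
  m18 ⊆ --010,-0-10,-001-
  m19 ⊆ -001- [E]
  m22 ⊆ -0-10 [E]
  m25 ⊆ -1-01 [E]
  m26 ⊆ --010 [E]
  m28 ⊆ 1110- [E]
  m29 ⊆ -1-01,-11-1,1110-
  m31 ⊆ -11-1 [E]
E = {--010, -0-10, -001-, -1-01, -11-1, 0-101, 1110-}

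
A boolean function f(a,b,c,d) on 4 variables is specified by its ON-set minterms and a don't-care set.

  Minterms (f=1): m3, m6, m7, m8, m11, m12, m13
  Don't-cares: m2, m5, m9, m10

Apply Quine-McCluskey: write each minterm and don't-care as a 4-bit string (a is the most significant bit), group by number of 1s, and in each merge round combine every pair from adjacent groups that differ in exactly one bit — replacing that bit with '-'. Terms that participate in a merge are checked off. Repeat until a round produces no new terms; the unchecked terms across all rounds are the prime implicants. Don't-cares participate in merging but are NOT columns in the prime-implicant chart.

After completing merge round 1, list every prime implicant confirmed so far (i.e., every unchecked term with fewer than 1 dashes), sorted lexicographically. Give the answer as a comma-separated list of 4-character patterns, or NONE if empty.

Round 0: 0010✓ 0011✓ 0101✓ 0110✓ 0111✓ 1000✓ 1001✓ 1010✓ 1011✓ 1100✓ 1101✓
Round 1: -010✓ -011✓ -101 0-10✓ 0-11✓ 001-✓ 01-1 011-✓ 1-00✓ 1-01✓ 10-0✓ 10-1✓ 100-✓ 101-✓ 110-✓
Round 2: -01- 0-1- 1-0- 10--
PIs = {-01-, -101, 0-1-, 01-1, 1-0-, 10--}

NONE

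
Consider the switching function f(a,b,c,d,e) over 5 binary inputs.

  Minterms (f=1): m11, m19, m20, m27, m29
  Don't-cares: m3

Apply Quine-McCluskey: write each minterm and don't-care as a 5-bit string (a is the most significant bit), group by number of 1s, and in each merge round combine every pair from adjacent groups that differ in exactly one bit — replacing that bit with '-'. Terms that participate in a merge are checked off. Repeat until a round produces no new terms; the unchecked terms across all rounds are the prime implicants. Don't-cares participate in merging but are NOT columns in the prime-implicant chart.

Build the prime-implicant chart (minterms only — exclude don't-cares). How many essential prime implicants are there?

size-2^0 implicants → 00011(✓)  01011(✓)  10011(✓)  10100  11011(✓)  11101
size-2^1 implicants → -0011(✓)  -1011(✓)  0-011(✓)  1-011(✓)
size-2^2 implicants → --011
Unchecked terms (primes): --011, 10100, 11101
Minterm coverage:
  m11 ⊆ --011 [E]
  m19 ⊆ --011 [E]
  m20 ⊆ 10100 [E]
  m27 ⊆ --011 [E]
  m29 ⊆ 11101 [E]
E = {--011, 10100, 11101}

3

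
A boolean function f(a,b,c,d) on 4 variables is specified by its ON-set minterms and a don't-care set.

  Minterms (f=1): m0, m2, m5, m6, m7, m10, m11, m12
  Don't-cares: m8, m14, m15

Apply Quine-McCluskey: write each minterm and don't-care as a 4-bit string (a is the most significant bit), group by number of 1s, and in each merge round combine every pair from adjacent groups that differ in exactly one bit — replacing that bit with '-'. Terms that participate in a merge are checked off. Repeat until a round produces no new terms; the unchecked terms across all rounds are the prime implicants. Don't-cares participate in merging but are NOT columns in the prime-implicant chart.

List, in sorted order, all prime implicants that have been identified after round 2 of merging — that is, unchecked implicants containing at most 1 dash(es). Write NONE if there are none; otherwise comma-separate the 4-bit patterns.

size-2^0 implicants → 0000(✓)  0010(✓)  0101(✓)  0110(✓)  0111(✓)  1000(✓)  1010(✓)  1011(✓)  1100(✓)  1110(✓)  1111(✓)
size-2^1 implicants → -000(✓)  -010(✓)  -110(✓)  -111(✓)  0-10(✓)  00-0(✓)  01-1  011-(✓)  1-00(✓)  1-10(✓)  1-11(✓)  10-0(✓)  101-(✓)  11-0(✓)  111-(✓)
size-2^2 implicants → --10  -0-0  -11-  1--0  1-1-
Unchecked terms (primes): --10, -0-0, -11-, 01-1, 1--0, 1-1-

01-1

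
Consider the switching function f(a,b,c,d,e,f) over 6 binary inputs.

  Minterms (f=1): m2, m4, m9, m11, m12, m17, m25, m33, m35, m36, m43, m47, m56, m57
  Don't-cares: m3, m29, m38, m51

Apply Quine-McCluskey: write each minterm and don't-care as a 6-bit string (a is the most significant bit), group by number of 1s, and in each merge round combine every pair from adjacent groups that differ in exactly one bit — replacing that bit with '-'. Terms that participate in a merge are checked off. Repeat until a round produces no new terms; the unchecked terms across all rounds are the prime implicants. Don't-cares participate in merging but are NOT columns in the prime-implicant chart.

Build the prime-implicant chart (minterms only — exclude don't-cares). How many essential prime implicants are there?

Round 0: 000010✓ 000011✓ 000100✓ 001001✓ 001011✓ 001100✓ 010001✓ 011001✓ 011101✓ 100001✓ 100011✓ 100100✓ 100110✓ 101011✓ 101111✓ 110011✓ 111000✓ 111001✓
Round 1: -00011✓ -00100 -01011✓ -11001 0-1001 00-011✓ 00-100 00001- 0010-1 01-001 011-01 1-0011 10-011✓ 1000-1 1001-0 101-11 11100-
Round 2: -0-011
PIs = {-0-011, -00100, -11001, 0-1001, 00-100, 00001-, 0010-1, 01-001, 011-01, 1-0011, 1000-1, 1001-0, 101-11, 11100-}
Coverage chart:
  m2: 00001- ←essential
  m4: -00100,00-100
  m9: 0-1001,0010-1
  m11: -0-011,0010-1
  m12: 00-100 ←essential
  m17: 01-001 ←essential
  m25: -11001,0-1001,01-001,011-01
  m33: 1000-1 ←essential
  m35: -0-011,1-0011,1000-1
  m36: -00100,1001-0
  m43: -0-011,101-11
  m47: 101-11 ←essential
  m56: 11100- ←essential
  m57: -11001,11100-
Essential: 00-100, 00001-, 01-001, 1000-1, 101-11, 11100-

6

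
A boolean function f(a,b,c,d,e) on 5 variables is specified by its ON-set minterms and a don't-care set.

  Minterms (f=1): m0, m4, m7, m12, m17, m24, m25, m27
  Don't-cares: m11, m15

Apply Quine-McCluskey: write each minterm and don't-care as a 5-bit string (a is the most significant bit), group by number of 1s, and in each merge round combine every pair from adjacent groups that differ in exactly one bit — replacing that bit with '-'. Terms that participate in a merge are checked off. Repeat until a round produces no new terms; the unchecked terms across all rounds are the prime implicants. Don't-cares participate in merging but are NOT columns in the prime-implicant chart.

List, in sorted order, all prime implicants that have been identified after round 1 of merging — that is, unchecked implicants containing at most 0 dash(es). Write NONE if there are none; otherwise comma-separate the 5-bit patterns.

Round 0: 00000✓ 00100✓ 00111✓ 01011✓ 01100✓ 01111✓ 10001✓ 11000✓ 11001✓ 11011✓
Round 1: -1011 0-100 0-111 00-00 01-11 1-001 110-1 1100-
PIs = {-1011, 0-100, 0-111, 00-00, 01-11, 1-001, 110-1, 1100-}

NONE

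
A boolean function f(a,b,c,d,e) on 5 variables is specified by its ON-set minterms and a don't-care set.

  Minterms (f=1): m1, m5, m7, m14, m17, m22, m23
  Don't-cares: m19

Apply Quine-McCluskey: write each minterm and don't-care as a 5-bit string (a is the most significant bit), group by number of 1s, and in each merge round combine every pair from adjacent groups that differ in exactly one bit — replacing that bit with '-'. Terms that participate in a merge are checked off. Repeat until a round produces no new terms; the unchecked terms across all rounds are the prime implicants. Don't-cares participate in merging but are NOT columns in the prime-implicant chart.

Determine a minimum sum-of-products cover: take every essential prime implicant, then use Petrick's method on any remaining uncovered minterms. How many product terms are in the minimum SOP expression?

4

[col 0] 00001*, 00101*, 00111*, 01110, 10001*, 10011*, 10110*, 10111*
[col 1] -0001, -0111, 00-01, 001-1, 10-11, 100-1, 1011-
Prime implicants: -0001, -0111, 00-01, 001-1, 01110, 10-11, 100-1, 1011-
PI chart (minterm → PIs covering it):
  1 | -0001,00-01
  5 | 00-01,001-1
  7 | -0111,001-1
  14 | 01110  (sole → essential)
  17 | -0001,100-1
  22 | 1011-  (sole → essential)
  23 | -0111,10-11,1011-
Essential prime implicants: 01110, 1011-
Petrick residual → -0001, 001-1
Minimum SOP uses 4 PIs: b'c'd'e + a'b'ce + a'bcde' + ab'cd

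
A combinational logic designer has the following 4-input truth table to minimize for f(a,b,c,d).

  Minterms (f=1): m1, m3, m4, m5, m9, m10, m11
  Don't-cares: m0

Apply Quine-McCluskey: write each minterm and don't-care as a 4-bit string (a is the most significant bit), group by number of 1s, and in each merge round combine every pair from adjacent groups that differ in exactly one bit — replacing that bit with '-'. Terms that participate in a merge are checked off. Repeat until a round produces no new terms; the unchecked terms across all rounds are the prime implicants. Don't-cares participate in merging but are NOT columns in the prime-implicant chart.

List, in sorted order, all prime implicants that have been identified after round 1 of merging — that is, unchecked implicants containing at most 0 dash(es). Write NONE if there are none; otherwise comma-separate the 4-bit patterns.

Round 0: 0000✓ 0001✓ 0011✓ 0100✓ 0101✓ 1001✓ 1010✓ 1011✓
Round 1: -001✓ -011✓ 0-00✓ 0-01✓ 00-1✓ 000-✓ 010-✓ 10-1✓ 101-
Round 2: -0-1 0-0-
PIs = {-0-1, 0-0-, 101-}

NONE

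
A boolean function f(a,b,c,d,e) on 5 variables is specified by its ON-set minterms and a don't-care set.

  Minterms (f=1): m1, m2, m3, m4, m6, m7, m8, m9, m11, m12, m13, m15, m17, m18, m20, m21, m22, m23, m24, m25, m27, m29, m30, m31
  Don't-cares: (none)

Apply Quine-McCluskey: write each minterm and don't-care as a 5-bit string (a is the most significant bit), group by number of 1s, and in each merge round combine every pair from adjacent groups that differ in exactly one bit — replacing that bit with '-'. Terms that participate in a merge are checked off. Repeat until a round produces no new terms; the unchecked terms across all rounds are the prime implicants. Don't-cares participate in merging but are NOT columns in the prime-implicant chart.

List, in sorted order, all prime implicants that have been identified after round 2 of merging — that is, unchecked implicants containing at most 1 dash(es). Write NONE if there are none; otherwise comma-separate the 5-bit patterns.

Round 0: 00001✓ 00010✓ 00011✓ 00100✓ 00110✓ 00111✓ 01000✓ 01001✓ 01011✓ 01100✓ 01101✓ 01111✓ 10001✓ 10010✓ 10100✓ 10101✓ 10110✓ 10111✓ 11000✓ 11001✓ 11011✓ 11101✓ 11110✓ 11111✓
Round 1: -0001✓ -0010✓ -0100✓ -0110✓ -0111✓ -1000✓ -1001✓ -1011✓ -1101✓ -1111✓ 0-001✓ 0-011✓ 0-100 0-111✓ 00-10✓ 00-11✓ 000-1✓ 0001-✓ 001-0✓ 0011-✓ 01-00✓ 01-01✓ 01-11✓ 010-1✓ 0100-✓ 011-1✓ 0110-✓ 1-001✓ 1-101✓ 1-110✓ 1-111✓ 10-01✓ 10-10✓ 101-0✓ 101-1✓ 1010-✓ 1011-✓ 11-01✓ 11-11✓ 110-1✓ 1100-✓ 111-1✓ 1111-✓
Round 2: --001 --111 -0-10 -01-0 -011- -1-01✓ -1-11✓ -10-1✓ -100- -11-1✓ 0--11 0-0-1 00-1- 01--1✓ 01-0- 1--01 1-1-1 1-11- 101-- 11--1✓
Round 3: -1--1
PIs = {--001, --111, -0-10, -01-0, -011-, -1--1, -100-, 0--11, 0-0-1, 0-100, 00-1-, 01-0-, 1--01, 1-1-1, 1-11-, 101--}

0-100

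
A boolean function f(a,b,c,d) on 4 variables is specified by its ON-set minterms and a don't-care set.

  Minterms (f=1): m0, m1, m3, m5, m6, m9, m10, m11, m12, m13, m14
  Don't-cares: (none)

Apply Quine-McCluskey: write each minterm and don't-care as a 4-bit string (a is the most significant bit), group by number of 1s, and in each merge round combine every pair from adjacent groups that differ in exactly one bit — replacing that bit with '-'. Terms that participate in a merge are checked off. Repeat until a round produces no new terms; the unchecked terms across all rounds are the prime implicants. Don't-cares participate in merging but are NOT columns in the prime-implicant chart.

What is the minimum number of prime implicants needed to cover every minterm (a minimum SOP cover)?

Round 0: 0000✓ 0001✓ 0011✓ 0101✓ 0110✓ 1001✓ 1010✓ 1011✓ 1100✓ 1101✓ 1110✓
Round 1: -001✓ -011✓ -101✓ -110 0-01✓ 00-1✓ 000- 1-01✓ 1-10 10-1✓ 101- 11-0 110-
Round 2: --01 -0-1
PIs = {--01, -0-1, -110, 000-, 1-10, 101-, 11-0, 110-}
Coverage chart:
  m0: 000- ←essential
  m1: --01,-0-1,000-
  m3: -0-1 ←essential
  m5: --01 ←essential
  m6: -110 ←essential
  m9: --01,-0-1
  m10: 1-10,101-
  m11: -0-1,101-
  m12: 11-0,110-
  m13: --01,110-
  m14: -110,1-10,11-0
Essential: --01, -0-1, -110, 000-
Petrick residual → 1-10, 11-0
Min cover (6 terms): c'd + b'd + bcd' + a'b'c' + acd' + abd'

6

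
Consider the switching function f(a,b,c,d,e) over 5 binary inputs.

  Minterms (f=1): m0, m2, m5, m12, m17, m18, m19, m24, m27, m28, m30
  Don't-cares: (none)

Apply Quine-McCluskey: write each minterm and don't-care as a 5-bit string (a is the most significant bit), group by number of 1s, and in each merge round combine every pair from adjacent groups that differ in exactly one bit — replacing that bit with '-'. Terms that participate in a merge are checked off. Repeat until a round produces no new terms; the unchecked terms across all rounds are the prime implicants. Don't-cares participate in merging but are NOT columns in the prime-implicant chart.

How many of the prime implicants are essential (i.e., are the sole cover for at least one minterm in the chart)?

7

[col 0] 00000*, 00010*, 00101, 01100*, 10001*, 10010*, 10011*, 11000*, 11011*, 11100*, 11110*
[col 1] -0010, -1100, 000-0, 1-011, 100-1, 1001-, 11-00, 111-0
Prime implicants: -0010, -1100, 000-0, 00101, 1-011, 100-1, 1001-, 11-00, 111-0
PI chart (minterm → PIs covering it):
  0 | 000-0  (sole → essential)
  2 | -0010,000-0
  5 | 00101  (sole → essential)
  12 | -1100  (sole → essential)
  17 | 100-1  (sole → essential)
  18 | -0010,1001-
  19 | 1-011,100-1,1001-
  24 | 11-00  (sole → essential)
  27 | 1-011  (sole → essential)
  28 | -1100,11-00,111-0
  30 | 111-0  (sole → essential)
Essential prime implicants: -1100, 000-0, 00101, 1-011, 100-1, 11-00, 111-0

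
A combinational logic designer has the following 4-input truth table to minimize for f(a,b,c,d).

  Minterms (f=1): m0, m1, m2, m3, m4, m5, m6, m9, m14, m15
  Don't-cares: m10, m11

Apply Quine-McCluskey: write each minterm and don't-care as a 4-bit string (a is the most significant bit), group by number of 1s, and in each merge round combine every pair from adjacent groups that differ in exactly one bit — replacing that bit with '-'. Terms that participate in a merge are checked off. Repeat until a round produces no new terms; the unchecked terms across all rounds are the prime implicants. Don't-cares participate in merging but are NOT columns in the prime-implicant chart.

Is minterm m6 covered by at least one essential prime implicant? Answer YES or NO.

[col 0] 0000*, 0001*, 0010*, 0011*, 0100*, 0101*, 0110*, 1001*, 1010*, 1011*, 1110*, 1111*
[col 1] -001*, -010*, -011*, -110*, 0-00*, 0-01*, 0-10*, 00-0*, 00-1*, 000-*, 001-*, 01-0*, 010-*, 1-10*, 1-11*, 10-1*, 101-*, 111-*
[col 2] --10, -0-1, -01-, 0--0, 0-0-, 00--, 1-1-
Prime implicants: --10, -0-1, -01-, 0--0, 0-0-, 00--, 1-1-
PI chart (minterm → PIs covering it):
  0 | 0--0,0-0-,00--
  1 | -0-1,0-0-,00--
  2 | --10,-01-,0--0,00--
  3 | -0-1,-01-,00--
  4 | 0--0,0-0-
  5 | 0-0-  (sole → essential)
  6 | --10,0--0
  9 | -0-1  (sole → essential)
  14 | --10,1-1-
  15 | 1-1-  (sole → essential)
Essential prime implicants: -0-1, 0-0-, 1-1-

NO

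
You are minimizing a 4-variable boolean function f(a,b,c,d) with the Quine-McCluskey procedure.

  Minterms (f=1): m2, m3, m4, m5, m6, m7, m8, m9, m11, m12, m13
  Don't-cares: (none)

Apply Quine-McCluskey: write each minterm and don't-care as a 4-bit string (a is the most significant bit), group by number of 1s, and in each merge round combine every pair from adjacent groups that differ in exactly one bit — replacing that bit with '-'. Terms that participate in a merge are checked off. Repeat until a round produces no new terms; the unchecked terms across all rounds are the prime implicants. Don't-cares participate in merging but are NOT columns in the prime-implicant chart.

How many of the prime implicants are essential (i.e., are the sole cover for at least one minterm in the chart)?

size-2^0 implicants → 0010(✓)  0011(✓)  0100(✓)  0101(✓)  0110(✓)  0111(✓)  1000(✓)  1001(✓)  1011(✓)  1100(✓)  1101(✓)
size-2^1 implicants → -011  -100(✓)  -101(✓)  0-10(✓)  0-11(✓)  001-(✓)  01-0(✓)  01-1(✓)  010-(✓)  011-(✓)  1-00(✓)  1-01(✓)  10-1  100-(✓)  110-(✓)
size-2^2 implicants → -10-  0-1-  01--  1-0-
Unchecked terms (primes): -011, -10-, 0-1-, 01--, 1-0-, 10-1
Minterm coverage:
  m2 ⊆ 0-1- [E]
  m3 ⊆ -011,0-1-
  m4 ⊆ -10-,01--
  m5 ⊆ -10-,01--
  m6 ⊆ 0-1-,01--
  m7 ⊆ 0-1-,01--
  m8 ⊆ 1-0- [E]
  m9 ⊆ 1-0-,10-1
  m11 ⊆ -011,10-1
  m12 ⊆ -10-,1-0-
  m13 ⊆ -10-,1-0-
E = {0-1-, 1-0-}

2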